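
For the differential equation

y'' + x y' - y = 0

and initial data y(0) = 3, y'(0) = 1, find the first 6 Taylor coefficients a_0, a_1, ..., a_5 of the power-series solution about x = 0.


Ansatz: y(x) = sum_{n>=0} a_n x^n, so y'(x) = sum_{n>=1} n a_n x^(n-1) and y''(x) = sum_{n>=2} n(n-1) a_n x^(n-2).
Substitute into P(x) y'' + Q(x) y' + R(x) y = 0 with P(x) = 1, Q(x) = x, R(x) = -1, and match powers of x.
Initial conditions: a_0 = 3, a_1 = 1.
Setting the coefficient of each power of x to zero and solving order by order (substituting the coefficients already found):
  x^0: 2 a_2 - a_0 = 0  ->  2 a_2 = a_0 = 3  ->  a_2 = 3/2
  x^1: 6 a_3 = 0  ->  a_3 = 0
  x^2: 12 a_4 + a_2 = 0  ->  12 a_4 = -a_2 = -3/2  ->  a_4 = -1/8
  x^3: 20 a_5 + 2 a_3 = 0  ->  20 a_5 = -2 a_3 = 0  ->  a_5 = 0
Truncated series: y(x) = 3 + x + (3/2) x^2 - (1/8) x^4 + O(x^6).

a_0 = 3; a_1 = 1; a_2 = 3/2; a_3 = 0; a_4 = -1/8; a_5 = 0


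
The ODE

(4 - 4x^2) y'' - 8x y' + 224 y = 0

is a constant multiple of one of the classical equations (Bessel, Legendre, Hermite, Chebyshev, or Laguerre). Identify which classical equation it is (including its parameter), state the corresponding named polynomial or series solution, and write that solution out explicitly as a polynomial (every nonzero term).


All three coefficients share the factor 4; dividing through by 4 gives  (1 - x^2) y'' - 2x y' + 56 y = 0.
This matches the Legendre equation (1 - x^2) y'' - 2x y' + n(n+1) y = 0 (note the -2x y' term) with n(n+1) = 56, so n = 7; the polynomial solution is P_7(x).
With y = sum_k a_k x^k, matching x^k gives (k+2)(k+1) a_{k+2} = [k(k+1) - n(n+1)] a_k = (k - 7)(k + 8) a_k. The right side vanishes at k = 7, so the series with the parity of 7 terminates at degree 7.
Standard normalization (P_n(1) = 1): leading coefficient (2n)!/(2^n (n!)^2) = 87178291200/(128*25401600) = 429/16, so a_7 = 429/16. Work downward with a_k = (k+1)(k+2) a_{k+2} / ((k - 7)(k + 8)):
  a_5 = (6)(7)(429/16) / ((5 - 7)(5 + 8)) = (9009/8)/(-26) = -693/16
  a_3 = (4)(5)(-693/16) / ((3 - 7)(3 + 8)) = (-3465/4)/(-44) = 315/16
  a_1 = (2)(3)(315/16) / ((1 - 7)(1 + 8)) = (945/8)/(-54) = -35/16
Hence P_7(x) = 429 x^7/16 - 693 x^5/16 + 315 x^3/16 - 35 x/16.

P_7(x); series = 429 x^7/16 - 693 x^5/16 + 315 x^3/16 - 35 x/16


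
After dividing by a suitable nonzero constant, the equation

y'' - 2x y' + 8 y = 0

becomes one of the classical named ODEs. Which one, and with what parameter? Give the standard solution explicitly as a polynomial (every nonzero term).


The equation is already in a standard form:  y'' - 2x y' + 8 y = 0.
This matches the Hermite equation y'' - 2x y' + 2n y = 0 with 2n = 8, so n = 4; the polynomial solution is H_4(x).
With y = sum_k a_k x^k, matching x^k gives (k+2)(k+1) a_{k+2} = 2(k - n) a_k = 2(k - 4) a_k. The right side vanishes at k = 4, so the series with the parity of 4 terminates at degree 4.
Standard normalization: leading coefficient of H_n is 2^n, so a_4 = 2^4 = 16. Work downward with a_k = (k+1)(k+2) a_{k+2} / (2(k - n)):
  a_2 = (3)(4)(16) / (2(2 - 4)) = 192/(-4) = -48
  a_0 = (1)(2)(-48) / (2(0 - 4)) = -96/(-8) = 12
Hence H_4(x) = 16 x^4 - 48 x^2 + 12.

H_4(x); series = 16 x^4 - 48 x^2 + 12


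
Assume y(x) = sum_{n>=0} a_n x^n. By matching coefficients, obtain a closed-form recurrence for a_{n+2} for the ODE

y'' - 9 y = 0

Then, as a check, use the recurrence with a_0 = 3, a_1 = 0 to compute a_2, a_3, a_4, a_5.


Substitute y = sum_n a_n x^n into y'' + (const) y = 0.
y''(x) = sum_{n>=0} (n+2)(n+1) a_{n+2} x^n.
The ODE becomes sum_n [(n+2)(n+1) a_{n+2} - 9 a_n] x^n = 0.
Setting each coefficient to zero gives the recurrence:
  (n+2)(n+1) a_{n+2} - 9 a_n = 0,
  a_{n+2} = 9 / ((n+1)(n+2)) a_n.

Check with a_0 = 3, a_1 = 0 (apply the recurrence for n = 0, 1, 2, 3): a_0 = 3, a_1 = 0, a_2 = 27/2, a_3 = 0, a_4 = 81/8, a_5 = 0.

a_{n+2} = 9/((n+1)(n+2)) * a_n; check: a_0 = 3, a_1 = 0, a_2 = 27/2, a_3 = 0, a_4 = 81/8, a_5 = 0


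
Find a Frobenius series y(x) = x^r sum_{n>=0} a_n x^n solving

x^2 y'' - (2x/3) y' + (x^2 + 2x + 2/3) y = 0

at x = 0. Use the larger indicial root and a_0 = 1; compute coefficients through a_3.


Write in Frobenius form y'' + (p(x)/x) y' + (q(x)/x^2) y = 0:
  p(x) = -2/3,  q(x) = x^2 + 2x + 2/3.
Indicial equation: r(r-1) + (-2/3) r + (2/3) = 0 -> roots r_1 = 1, r_2 = 2/3.
Take r = r_1 = 1. Let y(x) = x^r sum_{n>=0} a_n x^n with a_0 = 1.
Substitute y = x^r sum a_n x^n and match x^{r+n}. The recurrence is
  D(n) a_n + 2 a_{n-1} + 1 a_{n-2} = 0,  where D(n) = (r+n)(r+n-1) + (-2/3)(r+n) + (2/3).
  a_n = [-2 a_{n-1} - 1 a_{n-2}] / D(n).
Since the indicial polynomial factors as (r - r_1)(r - r_2), D(n) = (r_1 + n - r_1)(r_1 + n - r_2) = n(n + 1/3).
Evaluating step by step (a_0 = 1):
  n = 1: D(1) = 1(1 + 1/3) = 4/3; numerator = -2(1) = -2; a_1 = (-2)/(4/3) = -3/2
  n = 2: D(2) = 2(2 + 1/3) = 14/3; numerator = -2(-3/2) - 1(1) = 2; a_2 = (2)/(14/3) = 3/7
  n = 3: D(3) = 3(3 + 1/3) = 10; numerator = -2(3/7) - 1(-3/2) = 9/14; a_3 = (9/14)/(10) = 9/140

r = 1; a_0 = 1; a_1 = -3/2; a_2 = 3/7; a_3 = 9/140


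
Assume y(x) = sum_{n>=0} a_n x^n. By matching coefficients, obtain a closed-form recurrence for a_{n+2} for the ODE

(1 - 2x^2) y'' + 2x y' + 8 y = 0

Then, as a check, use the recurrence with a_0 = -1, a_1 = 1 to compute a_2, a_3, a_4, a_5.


Substitute y = sum_n a_n x^n.
(1 - 2 x^2) y'' contributes (n+2)(n+1) a_{n+2} - 2 n(n-1) a_n at x^n.
2 x y'(x) contributes 2 n a_n at x^n.
8 y(x) contributes 8 a_n at x^n.
Matching x^n: (n+2)(n+1) a_{n+2} + (-2 n(n-1) + 2 n + 8) a_n = 0.
Thus a_{n+2} = (2 n(n-1) - 2 n - 8) / ((n+1)(n+2)) * a_n.

Check with a_0 = -1, a_1 = 1 (apply the recurrence for n = 0, 1, 2, 3): a_0 = -1, a_1 = 1, a_2 = 4, a_3 = -5/3, a_4 = -8/3, a_5 = 1/6.

a_(n+2) = (2 n(n-1) - 2 n - 8) / ((n+1)(n+2)) * a_n; check: a_0 = -1, a_1 = 1, a_2 = 4, a_3 = -5/3, a_4 = -8/3, a_5 = 1/6


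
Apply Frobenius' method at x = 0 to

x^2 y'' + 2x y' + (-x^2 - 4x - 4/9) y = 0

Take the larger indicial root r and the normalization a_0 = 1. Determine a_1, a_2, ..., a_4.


Write in Frobenius form y'' + (p(x)/x) y' + (q(x)/x^2) y = 0:
  p(x) = 2,  q(x) = -x^2 - 4x - 4/9.
Indicial equation: r(r-1) + (2) r + (-4/9) = 0 -> roots r_1 = 1/3, r_2 = -4/3.
Take r = r_1 = 1/3. Let y(x) = x^r sum_{n>=0} a_n x^n with a_0 = 1.
Substitute y = x^r sum a_n x^n and match x^{r+n}. The recurrence is
  D(n) a_n - 4 a_{n-1} - 1 a_{n-2} = 0,  where D(n) = (r+n)(r+n-1) + (2)(r+n) + (-4/9).
  a_n = [4 a_{n-1} + 1 a_{n-2}] / D(n).
Since the indicial polynomial factors as (r - r_1)(r - r_2), D(n) = (r_1 + n - r_1)(r_1 + n - r_2) = n(n + 5/3).
Evaluating step by step (a_0 = 1):
  n = 1: D(1) = 1(1 + 5/3) = 8/3; numerator = 4(1) = 4; a_1 = (4)/(8/3) = 3/2
  n = 2: D(2) = 2(2 + 5/3) = 22/3; numerator = 4(3/2) + 1(1) = 7; a_2 = (7)/(22/3) = 21/22
  n = 3: D(3) = 3(3 + 5/3) = 14; numerator = 4(21/22) + 1(3/2) = 117/22; a_3 = (117/22)/(14) = 117/308
  n = 4: D(4) = 4(4 + 5/3) = 68/3; numerator = 4(117/308) + 1(21/22) = 381/154; a_4 = (381/154)/(68/3) = 1143/10472

r = 1/3; a_0 = 1; a_1 = 3/2; a_2 = 21/22; a_3 = 117/308; a_4 = 1143/10472


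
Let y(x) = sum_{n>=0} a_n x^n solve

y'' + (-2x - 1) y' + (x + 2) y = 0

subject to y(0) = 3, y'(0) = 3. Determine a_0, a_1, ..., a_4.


Ansatz: y(x) = sum_{n>=0} a_n x^n, so y'(x) = sum_{n>=1} n a_n x^(n-1) and y''(x) = sum_{n>=2} n(n-1) a_n x^(n-2).
Substitute into P(x) y'' + Q(x) y' + R(x) y = 0 with P(x) = 1, Q(x) = -2x - 1, R(x) = x + 2, and match powers of x.
Initial conditions: a_0 = 3, a_1 = 3.
Setting the coefficient of each power of x to zero and solving order by order (substituting the coefficients already found):
  x^0: 2 a_2 - a_1 + 2 a_0 = 0  ->  2 a_2 = a_1 - 2 a_0 = -3  ->  a_2 = -3/2
  x^1: 6 a_3 - 2 a_2 + a_0 = 0  ->  6 a_3 = 2 a_2 - a_0 = -6  ->  a_3 = -1
  x^2: 12 a_4 - 3 a_3 - 2 a_2 + a_1 = 0  ->  12 a_4 = 3 a_3 + 2 a_2 - a_1 = -9  ->  a_4 = -3/4
Truncated series: y(x) = 3 + 3 x - (3/2) x^2 - x^3 - (3/4) x^4 + O(x^5).

a_0 = 3; a_1 = 3; a_2 = -3/2; a_3 = -1; a_4 = -3/4


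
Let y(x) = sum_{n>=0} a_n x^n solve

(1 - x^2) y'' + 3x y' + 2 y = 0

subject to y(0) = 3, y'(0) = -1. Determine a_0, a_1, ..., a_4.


Ansatz: y(x) = sum_{n>=0} a_n x^n, so y'(x) = sum_{n>=1} n a_n x^(n-1) and y''(x) = sum_{n>=2} n(n-1) a_n x^(n-2).
Substitute into P(x) y'' + Q(x) y' + R(x) y = 0 with P(x) = 1 - x^2, Q(x) = 3x, R(x) = 2, and match powers of x.
Initial conditions: a_0 = 3, a_1 = -1.
Setting the coefficient of each power of x to zero and solving order by order (substituting the coefficients already found):
  x^0: 2 a_2 + 2 a_0 = 0  ->  2 a_2 = -2 a_0 = -6  ->  a_2 = -3
  x^1: 6 a_3 + 5 a_1 = 0  ->  6 a_3 = -5 a_1 = 5  ->  a_3 = 5/6
  x^2: 12 a_4 + 6 a_2 = 0  ->  12 a_4 = -6 a_2 = 18  ->  a_4 = 3/2
Truncated series: y(x) = 3 - x - 3 x^2 + (5/6) x^3 + (3/2) x^4 + O(x^5).

a_0 = 3; a_1 = -1; a_2 = -3; a_3 = 5/6; a_4 = 3/2


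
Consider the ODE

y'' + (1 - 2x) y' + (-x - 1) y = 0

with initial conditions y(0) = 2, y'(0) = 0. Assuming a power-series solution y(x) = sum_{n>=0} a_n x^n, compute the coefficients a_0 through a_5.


Ansatz: y(x) = sum_{n>=0} a_n x^n, so y'(x) = sum_{n>=1} n a_n x^(n-1) and y''(x) = sum_{n>=2} n(n-1) a_n x^(n-2).
Substitute into P(x) y'' + Q(x) y' + R(x) y = 0 with P(x) = 1, Q(x) = 1 - 2x, R(x) = -x - 1, and match powers of x.
Initial conditions: a_0 = 2, a_1 = 0.
Setting the coefficient of each power of x to zero and solving order by order (substituting the coefficients already found):
  x^0: 2 a_2 + a_1 - a_0 = 0  ->  2 a_2 = -a_1 + a_0 = 2  ->  a_2 = 1
  x^1: 6 a_3 + 2 a_2 - 3 a_1 - a_0 = 0  ->  6 a_3 = -2 a_2 + 3 a_1 + a_0 = 0  ->  a_3 = 0
  x^2: 12 a_4 + 3 a_3 - 5 a_2 - a_1 = 0  ->  12 a_4 = -3 a_3 + 5 a_2 + a_1 = 5  ->  a_4 = 5/12
  x^3: 20 a_5 + 4 a_4 - 7 a_3 - a_2 = 0  ->  20 a_5 = -4 a_4 + 7 a_3 + a_2 = -2/3  ->  a_5 = -1/30
Truncated series: y(x) = 2 + x^2 + (5/12) x^4 - (1/30) x^5 + O(x^6).

a_0 = 2; a_1 = 0; a_2 = 1; a_3 = 0; a_4 = 5/12; a_5 = -1/30


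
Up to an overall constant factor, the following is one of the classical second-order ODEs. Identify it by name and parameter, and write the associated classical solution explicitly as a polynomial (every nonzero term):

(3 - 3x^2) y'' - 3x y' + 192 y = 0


All three coefficients share the factor 3; dividing through by 3 gives  (1 - x^2) y'' - x y' + 64 y = 0.
This matches the Chebyshev equation (1 - x^2) y'' - x y' + n^2 y = 0 (note the -x y' term, not -2x y') with n^2 = 64, so n = 8; the polynomial solution is T_8(x).
With y = sum_k a_k x^k, matching x^k gives (k+2)(k+1) a_{k+2} = (k^2 - n^2) a_k = (k - 8)(k + 8) a_k. The right side vanishes at k = 8, so the series with the parity of 8 terminates at degree 8.
Standard normalization: leading coefficient of T_n is 2^(n-1), so a_8 = 2^7 = 128. Work downward with a_k = (k+1)(k+2) a_{k+2} / ((k - 8)(k + 8)):
  a_6 = (7)(8)(128) / ((6 - 8)(6 + 8)) = 7168/(-28) = -256
  a_4 = (5)(6)(-256) / ((4 - 8)(4 + 8)) = -7680/(-48) = 160
  a_2 = (3)(4)(160) / ((2 - 8)(2 + 8)) = 1920/(-60) = -32
  a_0 = (1)(2)(-32) / ((0 - 8)(0 + 8)) = -64/(-64) = 1
Hence T_8(x) = 128 x^8 - 256 x^6 + 160 x^4 - 32 x^2 + 1.

T_8(x); series = 128 x^8 - 256 x^6 + 160 x^4 - 32 x^2 + 1


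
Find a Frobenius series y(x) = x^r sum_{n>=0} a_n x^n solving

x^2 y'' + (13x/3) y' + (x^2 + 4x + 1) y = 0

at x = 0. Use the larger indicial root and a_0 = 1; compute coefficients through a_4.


Write in Frobenius form y'' + (p(x)/x) y' + (q(x)/x^2) y = 0:
  p(x) = 13/3,  q(x) = x^2 + 4x + 1.
Indicial equation: r(r-1) + (13/3) r + (1) = 0 -> roots r_1 = -1/3, r_2 = -3.
Take r = r_1 = -1/3. Let y(x) = x^r sum_{n>=0} a_n x^n with a_0 = 1.
Substitute y = x^r sum a_n x^n and match x^{r+n}. The recurrence is
  D(n) a_n + 4 a_{n-1} + 1 a_{n-2} = 0,  where D(n) = (r+n)(r+n-1) + (13/3)(r+n) + (1).
  a_n = [-4 a_{n-1} - 1 a_{n-2}] / D(n).
Since the indicial polynomial factors as (r - r_1)(r - r_2), D(n) = (r_1 + n - r_1)(r_1 + n - r_2) = n(n + 8/3).
Evaluating step by step (a_0 = 1):
  n = 1: D(1) = 1(1 + 8/3) = 11/3; numerator = -4(1) = -4; a_1 = (-4)/(11/3) = -12/11
  n = 2: D(2) = 2(2 + 8/3) = 28/3; numerator = -4(-12/11) - 1(1) = 37/11; a_2 = (37/11)/(28/3) = 111/308
  n = 3: D(3) = 3(3 + 8/3) = 17; numerator = -4(111/308) - 1(-12/11) = -27/77; a_3 = (-27/77)/(17) = -27/1309
  n = 4: D(4) = 4(4 + 8/3) = 80/3; numerator = -4(-27/1309) - 1(111/308) = -1455/5236; a_4 = (-1455/5236)/(80/3) = -873/83776

r = -1/3; a_0 = 1; a_1 = -12/11; a_2 = 111/308; a_3 = -27/1309; a_4 = -873/83776


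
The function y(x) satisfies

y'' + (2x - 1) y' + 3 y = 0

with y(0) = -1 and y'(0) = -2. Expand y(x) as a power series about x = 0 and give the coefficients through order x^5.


Ansatz: y(x) = sum_{n>=0} a_n x^n, so y'(x) = sum_{n>=1} n a_n x^(n-1) and y''(x) = sum_{n>=2} n(n-1) a_n x^(n-2).
Substitute into P(x) y'' + Q(x) y' + R(x) y = 0 with P(x) = 1, Q(x) = 2x - 1, R(x) = 3, and match powers of x.
Initial conditions: a_0 = -1, a_1 = -2.
Setting the coefficient of each power of x to zero and solving order by order (substituting the coefficients already found):
  x^0: 2 a_2 - a_1 + 3 a_0 = 0  ->  2 a_2 = a_1 - 3 a_0 = 1  ->  a_2 = 1/2
  x^1: 6 a_3 - 2 a_2 + 5 a_1 = 0  ->  6 a_3 = 2 a_2 - 5 a_1 = 11  ->  a_3 = 11/6
  x^2: 12 a_4 - 3 a_3 + 7 a_2 = 0  ->  12 a_4 = 3 a_3 - 7 a_2 = 2  ->  a_4 = 1/6
  x^3: 20 a_5 - 4 a_4 + 9 a_3 = 0  ->  20 a_5 = 4 a_4 - 9 a_3 = -95/6  ->  a_5 = -19/24
Truncated series: y(x) = -1 - 2 x + (1/2) x^2 + (11/6) x^3 + (1/6) x^4 - (19/24) x^5 + O(x^6).

a_0 = -1; a_1 = -2; a_2 = 1/2; a_3 = 11/6; a_4 = 1/6; a_5 = -19/24


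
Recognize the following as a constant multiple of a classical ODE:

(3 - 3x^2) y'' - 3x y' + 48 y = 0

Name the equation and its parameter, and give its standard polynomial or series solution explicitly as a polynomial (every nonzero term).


All three coefficients share the factor 3; dividing through by 3 gives  (1 - x^2) y'' - x y' + 16 y = 0.
This matches the Chebyshev equation (1 - x^2) y'' - x y' + n^2 y = 0 (note the -x y' term, not -2x y') with n^2 = 16, so n = 4; the polynomial solution is T_4(x).
With y = sum_k a_k x^k, matching x^k gives (k+2)(k+1) a_{k+2} = (k^2 - n^2) a_k = (k - 4)(k + 4) a_k. The right side vanishes at k = 4, so the series with the parity of 4 terminates at degree 4.
Standard normalization: leading coefficient of T_n is 2^(n-1), so a_4 = 2^3 = 8. Work downward with a_k = (k+1)(k+2) a_{k+2} / ((k - 4)(k + 4)):
  a_2 = (3)(4)(8) / ((2 - 4)(2 + 4)) = 96/(-12) = -8
  a_0 = (1)(2)(-8) / ((0 - 4)(0 + 4)) = -16/(-16) = 1
Hence T_4(x) = 8 x^4 - 8 x^2 + 1.

T_4(x); series = 8 x^4 - 8 x^2 + 1


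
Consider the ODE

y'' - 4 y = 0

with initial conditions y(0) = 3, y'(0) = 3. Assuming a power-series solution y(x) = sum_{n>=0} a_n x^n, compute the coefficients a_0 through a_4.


Ansatz: y(x) = sum_{n>=0} a_n x^n, so y'(x) = sum_{n>=1} n a_n x^(n-1) and y''(x) = sum_{n>=2} n(n-1) a_n x^(n-2).
Substitute into P(x) y'' + Q(x) y' + R(x) y = 0 with P(x) = 1, Q(x) = 0, R(x) = -4, and match powers of x.
Initial conditions: a_0 = 3, a_1 = 3.
Setting the coefficient of each power of x to zero and solving order by order (substituting the coefficients already found):
  x^0: 2 a_2 - 4 a_0 = 0  ->  2 a_2 = 4 a_0 = 12  ->  a_2 = 6
  x^1: 6 a_3 - 4 a_1 = 0  ->  6 a_3 = 4 a_1 = 12  ->  a_3 = 2
  x^2: 12 a_4 - 4 a_2 = 0  ->  12 a_4 = 4 a_2 = 24  ->  a_4 = 2
Truncated series: y(x) = 3 + 3 x + 6 x^2 + 2 x^3 + 2 x^4 + O(x^5).

a_0 = 3; a_1 = 3; a_2 = 6; a_3 = 2; a_4 = 2


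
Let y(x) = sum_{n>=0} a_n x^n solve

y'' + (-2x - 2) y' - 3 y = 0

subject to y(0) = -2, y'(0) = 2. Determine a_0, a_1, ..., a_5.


Ansatz: y(x) = sum_{n>=0} a_n x^n, so y'(x) = sum_{n>=1} n a_n x^(n-1) and y''(x) = sum_{n>=2} n(n-1) a_n x^(n-2).
Substitute into P(x) y'' + Q(x) y' + R(x) y = 0 with P(x) = 1, Q(x) = -2x - 2, R(x) = -3, and match powers of x.
Initial conditions: a_0 = -2, a_1 = 2.
Setting the coefficient of each power of x to zero and solving order by order (substituting the coefficients already found):
  x^0: 2 a_2 - 2 a_1 - 3 a_0 = 0  ->  2 a_2 = 2 a_1 + 3 a_0 = -2  ->  a_2 = -1
  x^1: 6 a_3 - 4 a_2 - 5 a_1 = 0  ->  6 a_3 = 4 a_2 + 5 a_1 = 6  ->  a_3 = 1
  x^2: 12 a_4 - 6 a_3 - 7 a_2 = 0  ->  12 a_4 = 6 a_3 + 7 a_2 = -1  ->  a_4 = -1/12
  x^3: 20 a_5 - 8 a_4 - 9 a_3 = 0  ->  20 a_5 = 8 a_4 + 9 a_3 = 25/3  ->  a_5 = 5/12
Truncated series: y(x) = -2 + 2 x - x^2 + x^3 - (1/12) x^4 + (5/12) x^5 + O(x^6).

a_0 = -2; a_1 = 2; a_2 = -1; a_3 = 1; a_4 = -1/12; a_5 = 5/12


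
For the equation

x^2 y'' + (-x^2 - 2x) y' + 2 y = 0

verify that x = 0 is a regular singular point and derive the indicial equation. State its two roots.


Divide by x^2 to reach normal form y'' + P_1(x) y' + P_2(x) y = 0 with P_1(x) = -1 - 2/x and P_2(x) = 2/x^2.
x = 0 is a singular point because the y'-coefficient -1 - 2/x has a pole at x = 0 and the y-coefficient 2/x^2 has a pole at x = 0.
It is a regular singular point because x P_1(x) = p(x) = -x - 2 and x^2 P_2(x) = q(x) = 2 are polynomials, hence analytic at x = 0.
p(0) = -2,  q(0) = 2.
Indicial equation: r(r-1) + p(0) r + q(0) = 0, i.e. r^2 + (p(0) - 1) r + q(0) = 0, i.e. r^2 - 3 r + 2 = 0.
Discriminant: (-3)^2 - 4(2) = 1, so r = (3 ± 1)/2.
Solving: r_1 = 2, r_2 = 1.

indicial: r^2 - 3 r + 2 = 0; roots r_1 = 2, r_2 = 1


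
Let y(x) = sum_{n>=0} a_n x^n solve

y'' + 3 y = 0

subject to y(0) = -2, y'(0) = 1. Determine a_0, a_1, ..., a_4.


Ansatz: y(x) = sum_{n>=0} a_n x^n, so y'(x) = sum_{n>=1} n a_n x^(n-1) and y''(x) = sum_{n>=2} n(n-1) a_n x^(n-2).
Substitute into P(x) y'' + Q(x) y' + R(x) y = 0 with P(x) = 1, Q(x) = 0, R(x) = 3, and match powers of x.
Initial conditions: a_0 = -2, a_1 = 1.
Setting the coefficient of each power of x to zero and solving order by order (substituting the coefficients already found):
  x^0: 2 a_2 + 3 a_0 = 0  ->  2 a_2 = -3 a_0 = 6  ->  a_2 = 3
  x^1: 6 a_3 + 3 a_1 = 0  ->  6 a_3 = -3 a_1 = -3  ->  a_3 = -1/2
  x^2: 12 a_4 + 3 a_2 = 0  ->  12 a_4 = -3 a_2 = -9  ->  a_4 = -3/4
Truncated series: y(x) = -2 + x + 3 x^2 - (1/2) x^3 - (3/4) x^4 + O(x^5).

a_0 = -2; a_1 = 1; a_2 = 3; a_3 = -1/2; a_4 = -3/4


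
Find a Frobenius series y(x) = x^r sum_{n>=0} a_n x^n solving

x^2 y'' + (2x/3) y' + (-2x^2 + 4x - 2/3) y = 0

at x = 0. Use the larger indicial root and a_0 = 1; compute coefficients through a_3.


Write in Frobenius form y'' + (p(x)/x) y' + (q(x)/x^2) y = 0:
  p(x) = 2/3,  q(x) = -2x^2 + 4x - 2/3.
Indicial equation: r(r-1) + (2/3) r + (-2/3) = 0 -> roots r_1 = 1, r_2 = -2/3.
Take r = r_1 = 1. Let y(x) = x^r sum_{n>=0} a_n x^n with a_0 = 1.
Substitute y = x^r sum a_n x^n and match x^{r+n}. The recurrence is
  D(n) a_n + 4 a_{n-1} - 2 a_{n-2} = 0,  where D(n) = (r+n)(r+n-1) + (2/3)(r+n) + (-2/3).
  a_n = [-4 a_{n-1} + 2 a_{n-2}] / D(n).
Since the indicial polynomial factors as (r - r_1)(r - r_2), D(n) = (r_1 + n - r_1)(r_1 + n - r_2) = n(n + 5/3).
Evaluating step by step (a_0 = 1):
  n = 1: D(1) = 1(1 + 5/3) = 8/3; numerator = -4(1) = -4; a_1 = (-4)/(8/3) = -3/2
  n = 2: D(2) = 2(2 + 5/3) = 22/3; numerator = -4(-3/2) + 2(1) = 8; a_2 = (8)/(22/3) = 12/11
  n = 3: D(3) = 3(3 + 5/3) = 14; numerator = -4(12/11) + 2(-3/2) = -81/11; a_3 = (-81/11)/(14) = -81/154

r = 1; a_0 = 1; a_1 = -3/2; a_2 = 12/11; a_3 = -81/154


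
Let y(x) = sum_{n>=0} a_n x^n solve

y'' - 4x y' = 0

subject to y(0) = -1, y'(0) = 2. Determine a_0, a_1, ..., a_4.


Ansatz: y(x) = sum_{n>=0} a_n x^n, so y'(x) = sum_{n>=1} n a_n x^(n-1) and y''(x) = sum_{n>=2} n(n-1) a_n x^(n-2).
Substitute into P(x) y'' + Q(x) y' + R(x) y = 0 with P(x) = 1, Q(x) = -4x, R(x) = 0, and match powers of x.
Initial conditions: a_0 = -1, a_1 = 2.
Setting the coefficient of each power of x to zero and solving order by order (substituting the coefficients already found):
  x^0: 2 a_2 = 0  ->  a_2 = 0
  x^1: 6 a_3 - 4 a_1 = 0  ->  6 a_3 = 4 a_1 = 8  ->  a_3 = 4/3
  x^2: 12 a_4 - 8 a_2 = 0  ->  12 a_4 = 8 a_2 = 0  ->  a_4 = 0
Truncated series: y(x) = -1 + 2 x + (4/3) x^3 + O(x^5).

a_0 = -1; a_1 = 2; a_2 = 0; a_3 = 4/3; a_4 = 0


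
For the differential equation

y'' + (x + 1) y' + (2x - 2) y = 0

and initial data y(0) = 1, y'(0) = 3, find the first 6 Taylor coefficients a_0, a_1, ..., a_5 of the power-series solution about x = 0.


Ansatz: y(x) = sum_{n>=0} a_n x^n, so y'(x) = sum_{n>=1} n a_n x^(n-1) and y''(x) = sum_{n>=2} n(n-1) a_n x^(n-2).
Substitute into P(x) y'' + Q(x) y' + R(x) y = 0 with P(x) = 1, Q(x) = x + 1, R(x) = 2x - 2, and match powers of x.
Initial conditions: a_0 = 1, a_1 = 3.
Setting the coefficient of each power of x to zero and solving order by order (substituting the coefficients already found):
  x^0: 2 a_2 + a_1 - 2 a_0 = 0  ->  2 a_2 = -a_1 + 2 a_0 = -1  ->  a_2 = -1/2
  x^1: 6 a_3 + 2 a_2 - a_1 + 2 a_0 = 0  ->  6 a_3 = -2 a_2 + a_1 - 2 a_0 = 2  ->  a_3 = 1/3
  x^2: 12 a_4 + 3 a_3 + 2 a_1 = 0  ->  12 a_4 = -3 a_3 - 2 a_1 = -7  ->  a_4 = -7/12
  x^3: 20 a_5 + 4 a_4 + a_3 + 2 a_2 = 0  ->  20 a_5 = -4 a_4 - a_3 - 2 a_2 = 3  ->  a_5 = 3/20
Truncated series: y(x) = 1 + 3 x - (1/2) x^2 + (1/3) x^3 - (7/12) x^4 + (3/20) x^5 + O(x^6).

a_0 = 1; a_1 = 3; a_2 = -1/2; a_3 = 1/3; a_4 = -7/12; a_5 = 3/20


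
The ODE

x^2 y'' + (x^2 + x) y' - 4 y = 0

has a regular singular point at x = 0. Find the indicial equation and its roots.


Divide by x^2 to reach normal form y'' + P_1(x) y' + P_2(x) y = 0 with P_1(x) = 1 + 1/x and P_2(x) = -4/x^2.
x = 0 is a singular point because the y'-coefficient 1 + 1/x has a pole at x = 0 and the y-coefficient -4/x^2 has a pole at x = 0.
It is a regular singular point because x P_1(x) = p(x) = x + 1 and x^2 P_2(x) = q(x) = -4 are polynomials, hence analytic at x = 0.
p(0) = 1,  q(0) = -4.
Indicial equation: r(r-1) + p(0) r + q(0) = 0, i.e. r^2 + (p(0) - 1) r + q(0) = 0, i.e. r^2 - 4 = 0.
Discriminant: (0)^2 - 4(-4) = 16, so r = (0 ± 4)/2.
Solving: r_1 = 2, r_2 = -2.

indicial: r^2 - 4 = 0; roots r_1 = 2, r_2 = -2


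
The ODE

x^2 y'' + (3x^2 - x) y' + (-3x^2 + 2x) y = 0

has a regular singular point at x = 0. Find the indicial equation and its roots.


Divide by x^2 to reach normal form y'' + P_1(x) y' + P_2(x) y = 0 with P_1(x) = 3 - 1/x and P_2(x) = -3 + 2/x.
x = 0 is a singular point because the y'-coefficient 3 - 1/x has a pole at x = 0 and the y-coefficient -3 + 2/x has a pole at x = 0.
It is a regular singular point because x P_1(x) = p(x) = 3x - 1 and x^2 P_2(x) = q(x) = -3x^2 + 2x are polynomials, hence analytic at x = 0.
p(0) = -1,  q(0) = 0.
Indicial equation: r(r-1) + p(0) r + q(0) = 0, i.e. r^2 + (p(0) - 1) r + q(0) = 0, i.e. r^2 - 2 r = 0.
Discriminant: (-2)^2 - 4(0) = 4, so r = (2 ± 2)/2.
Solving: r_1 = 2, r_2 = 0.

indicial: r^2 - 2 r = 0; roots r_1 = 2, r_2 = 0


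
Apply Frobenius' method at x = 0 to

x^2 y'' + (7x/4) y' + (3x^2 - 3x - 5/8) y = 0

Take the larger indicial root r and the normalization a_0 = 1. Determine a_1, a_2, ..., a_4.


Write in Frobenius form y'' + (p(x)/x) y' + (q(x)/x^2) y = 0:
  p(x) = 7/4,  q(x) = 3x^2 - 3x - 5/8.
Indicial equation: r(r-1) + (7/4) r + (-5/8) = 0 -> roots r_1 = 1/2, r_2 = -5/4.
Take r = r_1 = 1/2. Let y(x) = x^r sum_{n>=0} a_n x^n with a_0 = 1.
Substitute y = x^r sum a_n x^n and match x^{r+n}. The recurrence is
  D(n) a_n - 3 a_{n-1} + 3 a_{n-2} = 0,  where D(n) = (r+n)(r+n-1) + (7/4)(r+n) + (-5/8).
  a_n = [3 a_{n-1} - 3 a_{n-2}] / D(n).
Since the indicial polynomial factors as (r - r_1)(r - r_2), D(n) = (r_1 + n - r_1)(r_1 + n - r_2) = n(n + 7/4).
Evaluating step by step (a_0 = 1):
  n = 1: D(1) = 1(1 + 7/4) = 11/4; numerator = 3(1) = 3; a_1 = (3)/(11/4) = 12/11
  n = 2: D(2) = 2(2 + 7/4) = 15/2; numerator = 3(12/11) - 3(1) = 3/11; a_2 = (3/11)/(15/2) = 2/55
  n = 3: D(3) = 3(3 + 7/4) = 57/4; numerator = 3(2/55) - 3(12/11) = -174/55; a_3 = (-174/55)/(57/4) = -232/1045
  n = 4: D(4) = 4(4 + 7/4) = 23; numerator = 3(-232/1045) - 3(2/55) = -162/209; a_4 = (-162/209)/(23) = -162/4807

r = 1/2; a_0 = 1; a_1 = 12/11; a_2 = 2/55; a_3 = -232/1045; a_4 = -162/4807


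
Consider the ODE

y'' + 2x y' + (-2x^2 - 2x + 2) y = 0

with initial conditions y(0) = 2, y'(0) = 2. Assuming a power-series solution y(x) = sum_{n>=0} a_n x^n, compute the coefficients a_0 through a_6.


Ansatz: y(x) = sum_{n>=0} a_n x^n, so y'(x) = sum_{n>=1} n a_n x^(n-1) and y''(x) = sum_{n>=2} n(n-1) a_n x^(n-2).
Substitute into P(x) y'' + Q(x) y' + R(x) y = 0 with P(x) = 1, Q(x) = 2x, R(x) = -2x^2 - 2x + 2, and match powers of x.
Initial conditions: a_0 = 2, a_1 = 2.
Setting the coefficient of each power of x to zero and solving order by order (substituting the coefficients already found):
  x^0: 2 a_2 + 2 a_0 = 0  ->  2 a_2 = -2 a_0 = -4  ->  a_2 = -2
  x^1: 6 a_3 + 4 a_1 - 2 a_0 = 0  ->  6 a_3 = -4 a_1 + 2 a_0 = -4  ->  a_3 = -2/3
  x^2: 12 a_4 + 6 a_2 - 2 a_1 - 2 a_0 = 0  ->  12 a_4 = -6 a_2 + 2 a_1 + 2 a_0 = 20  ->  a_4 = 5/3
  x^3: 20 a_5 + 8 a_3 - 2 a_2 - 2 a_1 = 0  ->  20 a_5 = -8 a_3 + 2 a_2 + 2 a_1 = 16/3  ->  a_5 = 4/15
  x^4: 30 a_6 + 10 a_4 - 2 a_3 - 2 a_2 = 0  ->  30 a_6 = -10 a_4 + 2 a_3 + 2 a_2 = -22  ->  a_6 = -11/15
Truncated series: y(x) = 2 + 2 x - 2 x^2 - (2/3) x^3 + (5/3) x^4 + (4/15) x^5 - (11/15) x^6 + O(x^7).

a_0 = 2; a_1 = 2; a_2 = -2; a_3 = -2/3; a_4 = 5/3; a_5 = 4/15; a_6 = -11/15


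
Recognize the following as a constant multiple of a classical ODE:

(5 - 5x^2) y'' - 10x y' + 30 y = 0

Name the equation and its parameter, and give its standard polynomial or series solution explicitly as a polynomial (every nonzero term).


All three coefficients share the factor 5; dividing through by 5 gives  (1 - x^2) y'' - 2x y' + 6 y = 0.
This matches the Legendre equation (1 - x^2) y'' - 2x y' + n(n+1) y = 0 (note the -2x y' term) with n(n+1) = 6, so n = 2; the polynomial solution is P_2(x).
With y = sum_k a_k x^k, matching x^k gives (k+2)(k+1) a_{k+2} = [k(k+1) - n(n+1)] a_k = (k - 2)(k + 3) a_k. The right side vanishes at k = 2, so the series with the parity of 2 terminates at degree 2.
Standard normalization (P_n(1) = 1): leading coefficient (2n)!/(2^n (n!)^2) = 24/(4*4) = 3/2, so a_2 = 3/2. Work downward with a_k = (k+1)(k+2) a_{k+2} / ((k - 2)(k + 3)):
  a_0 = (1)(2)(3/2) / ((0 - 2)(0 + 3)) = 3/(-6) = -1/2
Hence P_2(x) = 3 x^2/2 - 1/2.

P_2(x); series = 3 x^2/2 - 1/2


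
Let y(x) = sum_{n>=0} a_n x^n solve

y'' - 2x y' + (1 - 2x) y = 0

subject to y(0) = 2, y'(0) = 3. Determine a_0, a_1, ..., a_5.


Ansatz: y(x) = sum_{n>=0} a_n x^n, so y'(x) = sum_{n>=1} n a_n x^(n-1) and y''(x) = sum_{n>=2} n(n-1) a_n x^(n-2).
Substitute into P(x) y'' + Q(x) y' + R(x) y = 0 with P(x) = 1, Q(x) = -2x, R(x) = 1 - 2x, and match powers of x.
Initial conditions: a_0 = 2, a_1 = 3.
Setting the coefficient of each power of x to zero and solving order by order (substituting the coefficients already found):
  x^0: 2 a_2 + a_0 = 0  ->  2 a_2 = -a_0 = -2  ->  a_2 = -1
  x^1: 6 a_3 - a_1 - 2 a_0 = 0  ->  6 a_3 = a_1 + 2 a_0 = 7  ->  a_3 = 7/6
  x^2: 12 a_4 - 3 a_2 - 2 a_1 = 0  ->  12 a_4 = 3 a_2 + 2 a_1 = 3  ->  a_4 = 1/4
  x^3: 20 a_5 - 5 a_3 - 2 a_2 = 0  ->  20 a_5 = 5 a_3 + 2 a_2 = 23/6  ->  a_5 = 23/120
Truncated series: y(x) = 2 + 3 x - x^2 + (7/6) x^3 + (1/4) x^4 + (23/120) x^5 + O(x^6).

a_0 = 2; a_1 = 3; a_2 = -1; a_3 = 7/6; a_4 = 1/4; a_5 = 23/120


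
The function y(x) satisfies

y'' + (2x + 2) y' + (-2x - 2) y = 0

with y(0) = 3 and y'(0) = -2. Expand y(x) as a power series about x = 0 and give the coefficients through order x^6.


Ansatz: y(x) = sum_{n>=0} a_n x^n, so y'(x) = sum_{n>=1} n a_n x^(n-1) and y''(x) = sum_{n>=2} n(n-1) a_n x^(n-2).
Substitute into P(x) y'' + Q(x) y' + R(x) y = 0 with P(x) = 1, Q(x) = 2x + 2, R(x) = -2x - 2, and match powers of x.
Initial conditions: a_0 = 3, a_1 = -2.
Setting the coefficient of each power of x to zero and solving order by order (substituting the coefficients already found):
  x^0: 2 a_2 + 2 a_1 - 2 a_0 = 0  ->  2 a_2 = -2 a_1 + 2 a_0 = 10  ->  a_2 = 5
  x^1: 6 a_3 + 4 a_2 - 2 a_0 = 0  ->  6 a_3 = -4 a_2 + 2 a_0 = -14  ->  a_3 = -7/3
  x^2: 12 a_4 + 6 a_3 + 2 a_2 - 2 a_1 = 0  ->  12 a_4 = -6 a_3 - 2 a_2 + 2 a_1 = 0  ->  a_4 = 0
  x^3: 20 a_5 + 8 a_4 + 4 a_3 - 2 a_2 = 0  ->  20 a_5 = -8 a_4 - 4 a_3 + 2 a_2 = 58/3  ->  a_5 = 29/30
  x^4: 30 a_6 + 10 a_5 + 6 a_4 - 2 a_3 = 0  ->  30 a_6 = -10 a_5 - 6 a_4 + 2 a_3 = -43/3  ->  a_6 = -43/90
Truncated series: y(x) = 3 - 2 x + 5 x^2 - (7/3) x^3 + (29/30) x^5 - (43/90) x^6 + O(x^7).

a_0 = 3; a_1 = -2; a_2 = 5; a_3 = -7/3; a_4 = 0; a_5 = 29/30; a_6 = -43/90


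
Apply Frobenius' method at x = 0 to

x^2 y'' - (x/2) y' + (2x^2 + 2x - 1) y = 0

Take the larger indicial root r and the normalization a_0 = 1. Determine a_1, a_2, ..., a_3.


Write in Frobenius form y'' + (p(x)/x) y' + (q(x)/x^2) y = 0:
  p(x) = -1/2,  q(x) = 2x^2 + 2x - 1.
Indicial equation: r(r-1) + (-1/2) r + (-1) = 0 -> roots r_1 = 2, r_2 = -1/2.
Take r = r_1 = 2. Let y(x) = x^r sum_{n>=0} a_n x^n with a_0 = 1.
Substitute y = x^r sum a_n x^n and match x^{r+n}. The recurrence is
  D(n) a_n + 2 a_{n-1} + 2 a_{n-2} = 0,  where D(n) = (r+n)(r+n-1) + (-1/2)(r+n) + (-1).
  a_n = [-2 a_{n-1} - 2 a_{n-2}] / D(n).
Since the indicial polynomial factors as (r - r_1)(r - r_2), D(n) = (r_1 + n - r_1)(r_1 + n - r_2) = n(n + 5/2).
Evaluating step by step (a_0 = 1):
  n = 1: D(1) = 1(1 + 5/2) = 7/2; numerator = -2(1) = -2; a_1 = (-2)/(7/2) = -4/7
  n = 2: D(2) = 2(2 + 5/2) = 9; numerator = -2(-4/7) - 2(1) = -6/7; a_2 = (-6/7)/(9) = -2/21
  n = 3: D(3) = 3(3 + 5/2) = 33/2; numerator = -2(-2/21) - 2(-4/7) = 4/3; a_3 = (4/3)/(33/2) = 8/99

r = 2; a_0 = 1; a_1 = -4/7; a_2 = -2/21; a_3 = 8/99


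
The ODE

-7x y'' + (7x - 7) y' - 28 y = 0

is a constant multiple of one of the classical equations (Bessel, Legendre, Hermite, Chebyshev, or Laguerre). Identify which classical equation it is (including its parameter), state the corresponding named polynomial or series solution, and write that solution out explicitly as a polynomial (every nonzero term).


All three coefficients share the factor -7; dividing through by -7 gives  x y'' + (1 - x) y' + 4 y = 0.
This matches the Laguerre equation x y'' + (1 - x) y' + n y = 0 with n = 4; the polynomial solution is L_4(x).
With y = sum_k a_k x^k, matching x^k gives (k+1)k a_{k+1} + (k+1) a_{k+1} - k a_k + n a_k = 0, i.e. (k+1)^2 a_{k+1} = (k - n) a_k = (k - 4) a_k. The right side vanishes at k = 4, so the series terminates at degree 4.
Standard normalization L_n(0) = 1 gives a_0 = 1. Work upward with a_{k+1} = (k - 4) a_k / (k+1)^2:
  a_1 = (0 - 4)(1) / 1^2 = -4/1 = -4
  a_2 = (1 - 4)(-4) / 2^2 = 12/4 = 3
  a_3 = (2 - 4)(3) / 3^2 = -6/9 = -2/3
  a_4 = (3 - 4)(-2/3) / 4^2 = (2/3)/16 = 1/24
Hence L_4(x) = x^4/24 - 2 x^3/3 + 3 x^2 - 4 x + 1.

L_4(x); series = x^4/24 - 2 x^3/3 + 3 x^2 - 4 x + 1


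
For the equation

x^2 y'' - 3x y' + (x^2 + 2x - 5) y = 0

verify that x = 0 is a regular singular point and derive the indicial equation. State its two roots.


Divide by x^2 to reach normal form y'' + P_1(x) y' + P_2(x) y = 0 with P_1(x) = -3/x and P_2(x) = 1 + 2/x - 5/x^2.
x = 0 is a singular point because the y'-coefficient -3/x has a pole at x = 0 and the y-coefficient 1 + 2/x - 5/x^2 has a pole at x = 0.
It is a regular singular point because x P_1(x) = p(x) = -3 and x^2 P_2(x) = q(x) = x^2 + 2x - 5 are polynomials, hence analytic at x = 0.
p(0) = -3,  q(0) = -5.
Indicial equation: r(r-1) + p(0) r + q(0) = 0, i.e. r^2 + (p(0) - 1) r + q(0) = 0, i.e. r^2 - 4 r - 5 = 0.
Discriminant: (-4)^2 - 4(-5) = 36, so r = (4 ± 6)/2.
Solving: r_1 = 5, r_2 = -1.

indicial: r^2 - 4 r - 5 = 0; roots r_1 = 5, r_2 = -1


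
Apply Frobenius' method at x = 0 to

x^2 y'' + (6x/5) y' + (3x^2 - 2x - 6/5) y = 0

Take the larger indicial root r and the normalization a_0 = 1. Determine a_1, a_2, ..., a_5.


Write in Frobenius form y'' + (p(x)/x) y' + (q(x)/x^2) y = 0:
  p(x) = 6/5,  q(x) = 3x^2 - 2x - 6/5.
Indicial equation: r(r-1) + (6/5) r + (-6/5) = 0 -> roots r_1 = 1, r_2 = -6/5.
Take r = r_1 = 1. Let y(x) = x^r sum_{n>=0} a_n x^n with a_0 = 1.
Substitute y = x^r sum a_n x^n and match x^{r+n}. The recurrence is
  D(n) a_n - 2 a_{n-1} + 3 a_{n-2} = 0,  where D(n) = (r+n)(r+n-1) + (6/5)(r+n) + (-6/5).
  a_n = [2 a_{n-1} - 3 a_{n-2}] / D(n).
Since the indicial polynomial factors as (r - r_1)(r - r_2), D(n) = (r_1 + n - r_1)(r_1 + n - r_2) = n(n + 11/5).
Evaluating step by step (a_0 = 1):
  n = 1: D(1) = 1(1 + 11/5) = 16/5; numerator = 2(1) = 2; a_1 = (2)/(16/5) = 5/8
  n = 2: D(2) = 2(2 + 11/5) = 42/5; numerator = 2(5/8) - 3(1) = -7/4; a_2 = (-7/4)/(42/5) = -5/24
  n = 3: D(3) = 3(3 + 11/5) = 78/5; numerator = 2(-5/24) - 3(5/8) = -55/24; a_3 = (-55/24)/(78/5) = -275/1872
  n = 4: D(4) = 4(4 + 11/5) = 124/5; numerator = 2(-275/1872) - 3(-5/24) = 155/468; a_4 = (155/468)/(124/5) = 25/1872
  n = 5: D(5) = 5(5 + 11/5) = 36; numerator = 2(25/1872) - 3(-275/1872) = 875/1872; a_5 = (875/1872)/(36) = 875/67392

r = 1; a_0 = 1; a_1 = 5/8; a_2 = -5/24; a_3 = -275/1872; a_4 = 25/1872; a_5 = 875/67392


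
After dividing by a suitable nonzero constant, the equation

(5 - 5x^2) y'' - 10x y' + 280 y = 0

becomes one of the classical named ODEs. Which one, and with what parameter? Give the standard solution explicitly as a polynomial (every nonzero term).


All three coefficients share the factor 5; dividing through by 5 gives  (1 - x^2) y'' - 2x y' + 56 y = 0.
This matches the Legendre equation (1 - x^2) y'' - 2x y' + n(n+1) y = 0 (note the -2x y' term) with n(n+1) = 56, so n = 7; the polynomial solution is P_7(x).
With y = sum_k a_k x^k, matching x^k gives (k+2)(k+1) a_{k+2} = [k(k+1) - n(n+1)] a_k = (k - 7)(k + 8) a_k. The right side vanishes at k = 7, so the series with the parity of 7 terminates at degree 7.
Standard normalization (P_n(1) = 1): leading coefficient (2n)!/(2^n (n!)^2) = 87178291200/(128*25401600) = 429/16, so a_7 = 429/16. Work downward with a_k = (k+1)(k+2) a_{k+2} / ((k - 7)(k + 8)):
  a_5 = (6)(7)(429/16) / ((5 - 7)(5 + 8)) = (9009/8)/(-26) = -693/16
  a_3 = (4)(5)(-693/16) / ((3 - 7)(3 + 8)) = (-3465/4)/(-44) = 315/16
  a_1 = (2)(3)(315/16) / ((1 - 7)(1 + 8)) = (945/8)/(-54) = -35/16
Hence P_7(x) = 429 x^7/16 - 693 x^5/16 + 315 x^3/16 - 35 x/16.

P_7(x); series = 429 x^7/16 - 693 x^5/16 + 315 x^3/16 - 35 x/16


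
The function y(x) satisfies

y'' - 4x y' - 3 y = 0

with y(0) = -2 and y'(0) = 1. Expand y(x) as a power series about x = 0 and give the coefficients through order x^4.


Ansatz: y(x) = sum_{n>=0} a_n x^n, so y'(x) = sum_{n>=1} n a_n x^(n-1) and y''(x) = sum_{n>=2} n(n-1) a_n x^(n-2).
Substitute into P(x) y'' + Q(x) y' + R(x) y = 0 with P(x) = 1, Q(x) = -4x, R(x) = -3, and match powers of x.
Initial conditions: a_0 = -2, a_1 = 1.
Setting the coefficient of each power of x to zero and solving order by order (substituting the coefficients already found):
  x^0: 2 a_2 - 3 a_0 = 0  ->  2 a_2 = 3 a_0 = -6  ->  a_2 = -3
  x^1: 6 a_3 - 7 a_1 = 0  ->  6 a_3 = 7 a_1 = 7  ->  a_3 = 7/6
  x^2: 12 a_4 - 11 a_2 = 0  ->  12 a_4 = 11 a_2 = -33  ->  a_4 = -11/4
Truncated series: y(x) = -2 + x - 3 x^2 + (7/6) x^3 - (11/4) x^4 + O(x^5).

a_0 = -2; a_1 = 1; a_2 = -3; a_3 = 7/6; a_4 = -11/4


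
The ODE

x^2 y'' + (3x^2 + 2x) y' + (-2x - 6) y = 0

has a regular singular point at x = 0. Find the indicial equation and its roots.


Divide by x^2 to reach normal form y'' + P_1(x) y' + P_2(x) y = 0 with P_1(x) = 3 + 2/x and P_2(x) = -2/x - 6/x^2.
x = 0 is a singular point because the y'-coefficient 3 + 2/x has a pole at x = 0 and the y-coefficient -2/x - 6/x^2 has a pole at x = 0.
It is a regular singular point because x P_1(x) = p(x) = 3x + 2 and x^2 P_2(x) = q(x) = -2x - 6 are polynomials, hence analytic at x = 0.
p(0) = 2,  q(0) = -6.
Indicial equation: r(r-1) + p(0) r + q(0) = 0, i.e. r^2 + (p(0) - 1) r + q(0) = 0, i.e. r^2 + 1 r - 6 = 0.
Discriminant: (1)^2 - 4(-6) = 25, so r = (-1 ± 5)/2.
Solving: r_1 = 2, r_2 = -3.

indicial: r^2 + 1 r - 6 = 0; roots r_1 = 2, r_2 = -3


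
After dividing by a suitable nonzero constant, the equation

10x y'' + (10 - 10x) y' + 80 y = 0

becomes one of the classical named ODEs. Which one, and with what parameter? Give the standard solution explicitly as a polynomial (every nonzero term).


All three coefficients share the factor 10; dividing through by 10 gives  x y'' + (1 - x) y' + 8 y = 0.
This matches the Laguerre equation x y'' + (1 - x) y' + n y = 0 with n = 8; the polynomial solution is L_8(x).
With y = sum_k a_k x^k, matching x^k gives (k+1)k a_{k+1} + (k+1) a_{k+1} - k a_k + n a_k = 0, i.e. (k+1)^2 a_{k+1} = (k - n) a_k = (k - 8) a_k. The right side vanishes at k = 8, so the series terminates at degree 8.
Standard normalization L_n(0) = 1 gives a_0 = 1. Work upward with a_{k+1} = (k - 8) a_k / (k+1)^2:
  a_1 = (0 - 8)(1) / 1^2 = -8/1 = -8
  a_2 = (1 - 8)(-8) / 2^2 = 56/4 = 14
  a_3 = (2 - 8)(14) / 3^2 = -84/9 = -28/3
  a_4 = (3 - 8)(-28/3) / 4^2 = (140/3)/16 = 35/12
  a_5 = (4 - 8)(35/12) / 5^2 = (-35/3)/25 = -7/15
  a_6 = (5 - 8)(-7/15) / 6^2 = (7/5)/36 = 7/180
  a_7 = (6 - 8)(7/180) / 7^2 = (-7/90)/49 = -1/630
  a_8 = (7 - 8)(-1/630) / 8^2 = (1/630)/64 = 1/40320
Hence L_8(x) = x^8/40320 - x^7/630 + 7 x^6/180 - 7 x^5/15 + 35 x^4/12 - 28 x^3/3 + 14 x^2 - 8 x + 1.

L_8(x); series = x^8/40320 - x^7/630 + 7 x^6/180 - 7 x^5/15 + 35 x^4/12 - 28 x^3/3 + 14 x^2 - 8 x + 1


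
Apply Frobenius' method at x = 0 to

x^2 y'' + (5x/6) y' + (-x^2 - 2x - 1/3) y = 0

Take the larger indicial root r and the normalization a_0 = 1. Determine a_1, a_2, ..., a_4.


Write in Frobenius form y'' + (p(x)/x) y' + (q(x)/x^2) y = 0:
  p(x) = 5/6,  q(x) = -x^2 - 2x - 1/3.
Indicial equation: r(r-1) + (5/6) r + (-1/3) = 0 -> roots r_1 = 2/3, r_2 = -1/2.
Take r = r_1 = 2/3. Let y(x) = x^r sum_{n>=0} a_n x^n with a_0 = 1.
Substitute y = x^r sum a_n x^n and match x^{r+n}. The recurrence is
  D(n) a_n - 2 a_{n-1} - 1 a_{n-2} = 0,  where D(n) = (r+n)(r+n-1) + (5/6)(r+n) + (-1/3).
  a_n = [2 a_{n-1} + 1 a_{n-2}] / D(n).
Since the indicial polynomial factors as (r - r_1)(r - r_2), D(n) = (r_1 + n - r_1)(r_1 + n - r_2) = n(n + 7/6).
Evaluating step by step (a_0 = 1):
  n = 1: D(1) = 1(1 + 7/6) = 13/6; numerator = 2(1) = 2; a_1 = (2)/(13/6) = 12/13
  n = 2: D(2) = 2(2 + 7/6) = 19/3; numerator = 2(12/13) + 1(1) = 37/13; a_2 = (37/13)/(19/3) = 111/247
  n = 3: D(3) = 3(3 + 7/6) = 25/2; numerator = 2(111/247) + 1(12/13) = 450/247; a_3 = (450/247)/(25/2) = 36/247
  n = 4: D(4) = 4(4 + 7/6) = 62/3; numerator = 2(36/247) + 1(111/247) = 183/247; a_4 = (183/247)/(62/3) = 549/15314

r = 2/3; a_0 = 1; a_1 = 12/13; a_2 = 111/247; a_3 = 36/247; a_4 = 549/15314


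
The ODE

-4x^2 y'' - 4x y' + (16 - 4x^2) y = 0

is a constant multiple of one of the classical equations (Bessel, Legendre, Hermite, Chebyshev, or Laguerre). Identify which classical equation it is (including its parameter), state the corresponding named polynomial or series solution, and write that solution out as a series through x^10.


All three coefficients share the factor -4; dividing through by -4 gives  x^2 y'' + x y' + (x^2 - 4) y = 0.
This matches the Bessel equation x^2 y'' + x y' + (x^2 - nu^2) y = 0 with nu^2 = 4, so nu = 2; the solution bounded at x = 0 is J_2(x).
Frobenius at x = 0: indicial roots ±nu; for r = nu the recurrence k(k + 2nu) c_k = -c_{k-2} gives the standard series J_nu(x) = sum_{k>=0} (-1)^k / (k! (k+nu)!) (x/2)^(2k+nu). Evaluate the first 5 terms:
  k = 0: (-1)^0 / (0! * 2! * 2^2) x^2 = 1/(1*2*4) x^2 = (1/8) x^2
  k = 1: (-1)^1 / (1! * 3! * 2^4) x^4 = -1/(1*6*16) x^4 = (-1/96) x^4
  k = 2: (-1)^2 / (2! * 4! * 2^6) x^6 = 1/(2*24*64) x^6 = (1/3072) x^6
  k = 3: (-1)^3 / (3! * 5! * 2^8) x^8 = -1/(6*120*256) x^8 = (-1/184320) x^8
  k = 4: (-1)^4 / (4! * 6! * 2^10) x^10 = 1/(24*720*1024) x^10 = (1/17694720) x^10
Hence J_2(x) = x^10/17694720 - x^8/184320 + x^6/3072 - x^4/96 + x^2/8 + ....

J_2(x); series = x^10/17694720 - x^8/184320 + x^6/3072 - x^4/96 + x^2/8


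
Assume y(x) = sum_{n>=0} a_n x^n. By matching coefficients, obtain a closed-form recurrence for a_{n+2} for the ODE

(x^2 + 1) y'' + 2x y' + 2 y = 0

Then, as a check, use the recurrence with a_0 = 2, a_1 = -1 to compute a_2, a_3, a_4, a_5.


Substitute y = sum_n a_n x^n.
(1 + 1 x^2) y'' contributes (n+2)(n+1) a_{n+2} + n(n-1) a_n at x^n.
2 x y'(x) contributes 2 n a_n at x^n.
2 y(x) contributes 2 a_n at x^n.
Matching x^n: (n+2)(n+1) a_{n+2} + (n(n-1) + 2 n + 2) a_n = 0.
Thus a_{n+2} = (-n(n-1) - 2 n - 2) / ((n+1)(n+2)) * a_n.

Check with a_0 = 2, a_1 = -1 (apply the recurrence for n = 0, 1, 2, 3): a_0 = 2, a_1 = -1, a_2 = -2, a_3 = 2/3, a_4 = 4/3, a_5 = -7/15.

a_(n+2) = (-n(n-1) - 2 n - 2) / ((n+1)(n+2)) * a_n; check: a_0 = 2, a_1 = -1, a_2 = -2, a_3 = 2/3, a_4 = 4/3, a_5 = -7/15
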